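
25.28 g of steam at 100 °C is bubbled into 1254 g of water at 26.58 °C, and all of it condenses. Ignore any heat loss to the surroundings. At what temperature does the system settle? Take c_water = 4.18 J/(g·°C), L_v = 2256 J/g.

Conservation of energy gives ΣQ = 0:
condense steam: −25.28·2256 = −57032; condensed water 100 °C→T: 105.67(T − 100); original water: 5241.7(T − 26.58)
5347.4 T = 57032 + 10567 + 139325 = 206924
T ≈ 38.70 °C, under the boiling point, so the assumption holds.

T_f ≈ 38.7 °C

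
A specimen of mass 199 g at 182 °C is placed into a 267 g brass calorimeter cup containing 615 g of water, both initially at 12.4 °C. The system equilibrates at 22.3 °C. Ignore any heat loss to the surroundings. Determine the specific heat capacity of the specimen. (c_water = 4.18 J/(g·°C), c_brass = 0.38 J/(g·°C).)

c ≈ 0.832 J/(g·°C)

Setting the total heat transfer to zero:
199×c×(22.3 − 182) + 615×4.18×(22.3 − 12.4) + 267×0.38×(22.3 − 12.4) = 0
-31780 c = -26454
c = -26454/-31780 ≈ 0.8324 J/(g·°C)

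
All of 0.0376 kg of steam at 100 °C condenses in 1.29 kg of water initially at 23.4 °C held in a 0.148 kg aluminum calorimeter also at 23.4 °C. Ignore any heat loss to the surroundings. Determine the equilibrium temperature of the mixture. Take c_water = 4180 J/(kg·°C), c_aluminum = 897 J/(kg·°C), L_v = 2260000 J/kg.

T_f ≈ 40.5 °C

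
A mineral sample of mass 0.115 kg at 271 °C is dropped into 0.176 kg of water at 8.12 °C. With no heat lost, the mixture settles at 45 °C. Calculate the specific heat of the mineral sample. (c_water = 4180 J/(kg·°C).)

c ≈ 1040 J/(kg·°C)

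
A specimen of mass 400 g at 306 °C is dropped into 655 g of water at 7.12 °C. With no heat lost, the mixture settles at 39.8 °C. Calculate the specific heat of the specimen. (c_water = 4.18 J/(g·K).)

m_s c (T_s − T_f) = m_water c_water (T_f − T_0):
400×c×(306 − 39.8) = 655×4.18×(39.8 − 7.12)
106480 c = 89475  ⇒  c ≈ 0.8403 J/(g·K)

c ≈ 0.84 J/(g·K)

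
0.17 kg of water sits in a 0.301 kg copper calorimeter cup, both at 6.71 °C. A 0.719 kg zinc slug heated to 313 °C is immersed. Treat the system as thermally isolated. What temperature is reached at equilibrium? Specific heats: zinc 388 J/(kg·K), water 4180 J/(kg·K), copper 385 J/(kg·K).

T_f ≈ 84.0 °C

Conservation of energy gives ΣQ = 0:
0.719×388×(T − 313) + 0.17×4180×(T − 6.71) + 0.301×385×(T − 6.71) = 0
278.97(T − 313) + 710.6(T − 6.71) + 115.88(T − 6.71) = 0
1105.5 T = 92864
T = 92864 / 1105.5 = 84 °C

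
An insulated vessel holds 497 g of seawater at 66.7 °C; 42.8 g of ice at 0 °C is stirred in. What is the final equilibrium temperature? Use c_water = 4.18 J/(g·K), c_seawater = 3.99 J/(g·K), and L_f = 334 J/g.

Energy conservation, ΣQ = 0:
latent heat to melt: 42.8×334 = 14295; meltwater 0→T: 42.8×4.18×T = 178.9 T; seawater: 1983(T − 66.7)
2161.9 T = 132268 − 14295 = 117973
T ≈ 54.57 °C (positive, so assuming full melt was valid).

T_f ≈ 54.6 °C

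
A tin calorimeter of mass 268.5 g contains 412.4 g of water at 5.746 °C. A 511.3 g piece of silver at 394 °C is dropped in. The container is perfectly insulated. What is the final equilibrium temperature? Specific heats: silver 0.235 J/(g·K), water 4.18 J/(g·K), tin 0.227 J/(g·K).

T_f = Σ m_i c_i T_i / Σ m_i c_i:
T_f = (120.16×394 + 1723.8×5.746 + 60.95×5.746) / (120.16 + 1723.8 + 60.95)
    = 57597 / 1904.9 ≈ 30.24 °C

T_f ≈ 30.2 °C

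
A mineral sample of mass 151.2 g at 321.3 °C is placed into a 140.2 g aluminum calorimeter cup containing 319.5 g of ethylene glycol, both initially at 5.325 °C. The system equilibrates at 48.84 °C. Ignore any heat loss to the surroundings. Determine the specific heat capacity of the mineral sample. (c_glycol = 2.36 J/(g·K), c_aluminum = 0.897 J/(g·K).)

c ≈ 0.929 J/(g·K)

Heat gained plus heat lost sum to zero:
151.2·c·(48.84 − 321.3) + 319.5·2.36·(48.84 − 5.325) + 140.2·0.897·(48.84 − 5.325) = 0
-41196 c = -38284
c = -38284/-41196 ≈ 0.9293 J/(g·K)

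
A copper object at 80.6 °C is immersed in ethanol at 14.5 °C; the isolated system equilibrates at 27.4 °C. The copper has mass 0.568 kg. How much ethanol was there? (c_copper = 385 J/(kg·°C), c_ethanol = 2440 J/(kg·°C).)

Conservation of energy gives ΣQ = 0:
0.568·385·(27.4 − 80.6) + m·2440·(27.4 − 14.5) = 0
31476 m = 11634
m = 11634/31476 ≈ 0.3696 kg

m ≈ 0.37 kg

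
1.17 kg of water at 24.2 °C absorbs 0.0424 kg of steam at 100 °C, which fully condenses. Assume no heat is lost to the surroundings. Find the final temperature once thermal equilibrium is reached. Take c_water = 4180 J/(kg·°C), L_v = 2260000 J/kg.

T_f ≈ 45.8 °C

Energy balance with sensible and latent terms:
condense steam: −0.0424·2260000 = −95824; condensed water 100 °C→T: 177.23(T − 100); original water: 4890.6(T − 24.2)
5067.8 T = 95824 + 17723 + 118353 = 231900
T ≈ 45.76 °C (< 100 °C, so full condensation is consistent).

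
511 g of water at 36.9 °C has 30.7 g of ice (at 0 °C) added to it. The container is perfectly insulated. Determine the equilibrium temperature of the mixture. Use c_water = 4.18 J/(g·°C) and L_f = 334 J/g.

Conservation of energy gives ΣQ = 0:
latent heat to melt: 30.7×334 = 10254
  meltwater 0→T: 30.7×4.18×T = 128.33 T
  water cools: 511×4.18×(T − 36.9) = 2136(T − 36.9)
2264.3 T = 78818 − 10254 = 68564
T ≈ 30.28 °C. Since T > 0 °C, the all-ice-melts assumption holds.

T_f ≈ 30.3 °C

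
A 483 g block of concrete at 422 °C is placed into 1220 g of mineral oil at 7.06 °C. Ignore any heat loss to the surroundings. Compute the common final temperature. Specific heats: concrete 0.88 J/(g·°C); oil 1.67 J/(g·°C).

T_f ≈ 78.7 °C

|Q_concrete| = |Q_oil|:
483×0.88×(422 − T) = 1220×1.67×(T − 7.06)
425.04(422 − T) = 2037.4(T − 7.06)
2462.4 T = 193751  ⇒  T ≈ 78.68 °C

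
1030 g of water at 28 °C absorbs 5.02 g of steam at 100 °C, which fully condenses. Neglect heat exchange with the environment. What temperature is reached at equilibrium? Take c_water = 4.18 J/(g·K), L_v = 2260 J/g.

Energy balance with sensible and latent terms:
latent heat released on condensation: 5.02·2260 = 11345
  condensate cools 100→T: 5.02·4.18·(T − 100) = 20.98(T − 100)
  original water: 4305.4(T − 28)
4326.4 T = 11345 + 2098.4 + 120551 = 133995
T ≈ 30.97 °C, under the boiling point, so the assumption holds.

T_f ≈ 31.0 °C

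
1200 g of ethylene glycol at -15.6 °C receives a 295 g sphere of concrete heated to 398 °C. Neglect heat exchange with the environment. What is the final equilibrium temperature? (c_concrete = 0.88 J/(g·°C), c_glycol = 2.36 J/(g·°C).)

T_f ≈ 19.1 °C

With ΣQ=0 the equilibrium temperature is the m·c-weighted mean:
T_f = (259.6*398 + 2832*(-15.6)) / (259.6 + 2832)
    = 59142 / 3091.6 ≈ 19.13 °C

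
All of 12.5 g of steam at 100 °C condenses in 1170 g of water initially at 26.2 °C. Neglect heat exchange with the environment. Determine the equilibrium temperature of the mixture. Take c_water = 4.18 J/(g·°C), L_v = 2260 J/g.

T_f ≈ 32.7 °C

Energy balance with sensible and latent terms:
steam→water at 100 °C releases m L_v = 12.5×2260 = 28250; condensate cools 100→T: 12.5×4.18×(T − 100) = 52.25(T − 100); water warms: 1170×4.18×(T − 26.2) = 4890.6(T − 26.2)
4942.8 T = 28250 + 5225 + 128134 = 161609
T ≈ 32.70 °C (< 100 °C, so full condensation is consistent).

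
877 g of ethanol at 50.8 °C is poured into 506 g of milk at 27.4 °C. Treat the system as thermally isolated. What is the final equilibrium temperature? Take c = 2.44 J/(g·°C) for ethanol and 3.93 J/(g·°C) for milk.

T_f ≈ 39.5 °C

Set heat shed by the hot body equal to heat absorbed by the cold body:
877×2.44×(50.8 − T) = 506×3.93×(T − 27.4)
2139.9(50.8 − T) = 1988.6(T − 27.4)
4128.5 T = 163193  ⇒  T ≈ 39.53 °C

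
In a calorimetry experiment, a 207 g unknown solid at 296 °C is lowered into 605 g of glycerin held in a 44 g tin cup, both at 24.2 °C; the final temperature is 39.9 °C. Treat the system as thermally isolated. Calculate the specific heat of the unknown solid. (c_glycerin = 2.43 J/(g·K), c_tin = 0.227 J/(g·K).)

Net heat exchanged in the isolated system is zero:
207·c·(39.9 − 296) + 605·2.43·(39.9 − 24.2) + 44·0.227·(39.9 − 24.2) = 0
-53013 c = -23238
c = -23238/-53013 ≈ 0.4384 J/(g·K)

c ≈ 0.438 J/(g·K)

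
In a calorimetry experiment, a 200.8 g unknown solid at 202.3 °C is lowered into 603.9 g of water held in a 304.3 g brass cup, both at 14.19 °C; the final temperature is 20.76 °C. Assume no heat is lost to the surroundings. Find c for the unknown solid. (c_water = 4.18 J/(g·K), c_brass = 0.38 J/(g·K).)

c ≈ 0.476 J/(g·K)

Conservation of energy gives ΣQ = 0:
200.8·c·(20.76 − 202.3) + 603.9·4.18·(20.76 − 14.19) + 304.3·0.38·(20.76 − 14.19) = 0
-36453 c = -17344
c = -17344/-36453 ≈ 0.4758 J/(g·K)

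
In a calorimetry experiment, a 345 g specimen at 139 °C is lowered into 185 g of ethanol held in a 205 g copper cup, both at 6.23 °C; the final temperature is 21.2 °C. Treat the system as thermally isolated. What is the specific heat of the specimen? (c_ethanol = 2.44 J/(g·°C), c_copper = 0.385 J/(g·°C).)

c ≈ 0.195 J/(g·°C)

Let T be the final temperature. ΣQ_i = 0:
345·c·(21.2 − 139) + 185·2.44·(21.2 − 6.23) + 205·0.385·(21.2 − 6.23) = 0
-40641 c = -7939
c = -7939/-40641 ≈ 0.1953 J/(g·°C)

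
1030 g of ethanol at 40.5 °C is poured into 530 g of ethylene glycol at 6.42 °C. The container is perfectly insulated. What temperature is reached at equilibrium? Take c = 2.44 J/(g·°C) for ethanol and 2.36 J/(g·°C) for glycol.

T_f ≈ 29.2 °C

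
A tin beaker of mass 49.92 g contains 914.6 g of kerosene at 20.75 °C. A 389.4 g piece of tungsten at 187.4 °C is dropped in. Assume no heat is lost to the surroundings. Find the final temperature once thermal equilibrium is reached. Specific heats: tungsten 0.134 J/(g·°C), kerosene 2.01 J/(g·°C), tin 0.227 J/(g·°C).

T_f ≈ 25.3 °C

Let T be the final temperature. ΣQ_i = 0:
389.4*0.134*(T − 187.4) + 914.6*2.01*(T − 20.75) + 49.92*0.227*(T − 20.75) = 0
52.18(T − 187.4) + 1838.3(T − 20.75) + 11.33(T − 20.75) = 0
1901.9 T = 48159
T = 48159/1901.9 ≈ 25.32 °C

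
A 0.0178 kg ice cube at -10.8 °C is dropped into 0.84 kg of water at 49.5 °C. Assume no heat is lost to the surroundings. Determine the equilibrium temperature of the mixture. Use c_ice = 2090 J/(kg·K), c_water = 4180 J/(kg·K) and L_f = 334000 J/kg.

Sum of m c ΔT and latent-heat terms is zero:
warm ice to 0 °C: 0.0178×2090×(0 − (-10.8)) = 401.78; fusion: m_ice L_f = 0.0178×334000 = 5945.2; warm the meltwater: 74.4 T; water: 3511.2(T − 49.5)
3585.6 T = 173804 − 6347 = 167457
T ≈ 46.70 °C (positive, so assuming full melt was valid).

T_f ≈ 46.7 °C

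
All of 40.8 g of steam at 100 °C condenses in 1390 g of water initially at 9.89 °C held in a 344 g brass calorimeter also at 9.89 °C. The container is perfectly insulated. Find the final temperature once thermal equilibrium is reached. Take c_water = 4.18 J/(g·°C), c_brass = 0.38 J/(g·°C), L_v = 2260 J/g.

T_f ≈ 27.5 °C

Sum of m c ΔT and latent-heat terms is zero:
steam→water at 100 °C releases m L_v = 40.8·2260 = 92208
  condensate cools 100→T: 40.8·4.18·(T − 100) = 170.54(T − 100)
  original water: 5810.2(T − 9.89)
  brass cup: 344·0.38·(T − 9.89) = 130.72(T − 9.89)
6111.5 T = 92208 + 17054 + 58756 = 168018
T ≈ 27.49 °C, under the boiling point, so the assumption holds.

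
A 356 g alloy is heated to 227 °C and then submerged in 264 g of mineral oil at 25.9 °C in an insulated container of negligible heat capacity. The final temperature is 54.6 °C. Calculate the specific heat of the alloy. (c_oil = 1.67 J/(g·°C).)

c ≈ 0.206 J/(g·°C)

m_s c (T_s − T_f) = m_oil c_oil (T_f − T_0):
356·c·(227 − 54.6) = 264·1.67·(54.6 − 25.9)
61374 c = 12653  ⇒  c ≈ 0.2062 J/(g·°C)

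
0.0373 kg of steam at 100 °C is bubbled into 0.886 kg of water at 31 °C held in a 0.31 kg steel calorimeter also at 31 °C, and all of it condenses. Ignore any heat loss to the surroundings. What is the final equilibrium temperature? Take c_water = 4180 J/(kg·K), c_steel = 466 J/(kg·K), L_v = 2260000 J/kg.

T_f ≈ 54.7 °C

Energy conservation, ΣQ = 0:
steam→water at 100 °C releases m L_v = 0.0373·2260000 = 84298
  condensate cools 100→T: 0.0373·4180·(T − 100) = 155.91(T − 100)
  original water: 3703.5(T − 31)
  cup: 144.46(T − 31)
4003.9 T = 84298 + 15591 + 119286 = 219176
T ≈ 54.74 °C, under the boiling point, so the assumption holds.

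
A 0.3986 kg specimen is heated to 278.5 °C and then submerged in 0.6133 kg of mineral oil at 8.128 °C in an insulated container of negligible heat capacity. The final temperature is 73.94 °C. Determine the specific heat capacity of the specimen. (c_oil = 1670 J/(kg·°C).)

c ≈ 827 J/(kg·°C)

Conservation of energy gives ΣQ = 0:
0.3986×c×(73.94 − 278.5) + 0.6133×1670×(73.94 − 8.128) = 0
-81.54 c = -67405
c = -67405/-81.54 ≈ 826.7 J/(kg·°C)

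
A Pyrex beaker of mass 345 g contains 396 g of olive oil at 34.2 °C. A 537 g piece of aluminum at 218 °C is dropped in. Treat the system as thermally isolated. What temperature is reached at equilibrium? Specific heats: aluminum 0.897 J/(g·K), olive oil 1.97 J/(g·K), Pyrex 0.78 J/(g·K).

T_f ≈ 92.0 °C

Let T be the final temperature. ΣQ_i = 0:
537*0.897*(T − 218) + 396*1.97*(T − 34.2) + 345*0.78*(T − 34.2) = 0
1530.9 T = 140892
T = 140892 / 1530.9 = 92 °C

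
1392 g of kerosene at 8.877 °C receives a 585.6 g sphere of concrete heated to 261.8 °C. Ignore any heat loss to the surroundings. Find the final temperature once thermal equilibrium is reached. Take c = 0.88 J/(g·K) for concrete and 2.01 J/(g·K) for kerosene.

Heat lost by the concrete equals heat gained by the kerosene:
585.6×0.88×(261.8 − T) = 1392×2.01×(T − 8.877)
515.33(261.8 − T) = 2797.9(T − 8.877)
3313.2 T = 159750  ⇒  T ≈ 48.22 °C

T_f ≈ 48.2 °C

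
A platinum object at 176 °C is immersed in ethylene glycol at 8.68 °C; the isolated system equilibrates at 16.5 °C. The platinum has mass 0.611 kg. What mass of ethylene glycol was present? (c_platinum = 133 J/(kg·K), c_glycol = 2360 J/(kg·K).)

m ≈ 0.702 kg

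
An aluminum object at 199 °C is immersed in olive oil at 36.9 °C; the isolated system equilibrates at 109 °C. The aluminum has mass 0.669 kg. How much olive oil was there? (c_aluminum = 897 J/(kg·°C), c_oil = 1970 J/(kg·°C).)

m ≈ 0.38 kg

Net heat exchanged in the isolated system is zero:
0.669·897·(109 − 199) + m·1970·(109 − 36.9) = 0
142037 m = 54008
m = 54008/142037 ≈ 0.3802 kg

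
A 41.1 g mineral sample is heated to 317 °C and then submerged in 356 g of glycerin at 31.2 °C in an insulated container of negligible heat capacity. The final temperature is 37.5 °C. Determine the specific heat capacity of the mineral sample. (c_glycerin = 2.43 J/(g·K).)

c ≈ 0.474 J/(g·K)

Conservation of energy gives ΣQ = 0:
41.1×c×(37.5 − 317) + 356×2.43×(37.5 − 31.2) = 0
-11487 c = -5450
c = -5450/-11487 ≈ 0.4744 J/(g·K)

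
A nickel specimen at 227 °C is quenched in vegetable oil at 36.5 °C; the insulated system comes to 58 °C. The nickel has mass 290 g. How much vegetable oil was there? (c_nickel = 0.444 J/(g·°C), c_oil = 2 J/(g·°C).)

Heat lost by the nickel = heat gained by the oil:
290·0.444·(227 − 58) = m·2·(58 − 36.5)
43 m = 21760  ⇒  m ≈ 506.1 g

m ≈ 506 g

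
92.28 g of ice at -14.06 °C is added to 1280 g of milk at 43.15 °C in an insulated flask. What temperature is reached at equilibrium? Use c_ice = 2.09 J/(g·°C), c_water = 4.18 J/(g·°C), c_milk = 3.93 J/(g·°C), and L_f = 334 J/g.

Net heat exchanged in the isolated system is zero:
ice -14.06→0 °C: 92.28·2.09·14.06 = 2711.7
  fusion: m_ice L_f = 92.28·334 = 30822
  meltwater 0→T: 92.28·4.18·T = 385.73 T
  milk cools: 1280·3.93·(T − 43.15) = 5030.4(T − 43.15)
5416.1 T = 217062 − 33533 = 183529
T ≈ 33.89 °C (positive, so assuming full melt was valid).

T_f ≈ 33.9 °C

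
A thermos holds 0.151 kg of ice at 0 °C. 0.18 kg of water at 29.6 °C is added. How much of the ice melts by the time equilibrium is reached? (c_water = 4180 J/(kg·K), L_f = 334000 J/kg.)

m_melted ≈ 0.0667 kg

Water can give up m c ΔT = 0.18×4180×29.6 = 22271 J before reaching 0 °C.
Fully melting the ice requires m_ice L_f = 0.151×334000 = 50434 J.
22271 J < 50434 J, so only part of the ice melts and the system sits at 0 °C.
Mass melted = 22271/334000 ≈ 0.06668 kg.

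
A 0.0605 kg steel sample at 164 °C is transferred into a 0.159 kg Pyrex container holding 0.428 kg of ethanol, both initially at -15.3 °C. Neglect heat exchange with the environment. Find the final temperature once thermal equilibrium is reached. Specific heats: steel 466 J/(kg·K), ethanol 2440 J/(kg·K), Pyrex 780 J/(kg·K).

Heat gained plus heat lost sum to zero:
0.0605·466·(T − 164) + 0.428·2440·(T − (-15.3)) + 0.159·780·(T − (-15.3)) = 0
1196.5 T = -13252
T = -13252 / 1196.5 = -11.1 °C

T_f ≈ -11.1 °C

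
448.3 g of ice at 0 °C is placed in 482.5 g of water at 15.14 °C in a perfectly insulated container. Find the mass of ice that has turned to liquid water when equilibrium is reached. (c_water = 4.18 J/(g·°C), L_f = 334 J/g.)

Heat available from the water dropping to 0 °C: 482.5·4.18·15.14 = 30535 J.
Fully melting the ice requires m_ice L_f = 448.3·334 = 149732 J.
Since 30535 < 149732 J, not all the ice melts; equilibrium is at 0 °C.
m_melt = 30535 / L_f = 91.42 g.

m_melted ≈ 91.4 g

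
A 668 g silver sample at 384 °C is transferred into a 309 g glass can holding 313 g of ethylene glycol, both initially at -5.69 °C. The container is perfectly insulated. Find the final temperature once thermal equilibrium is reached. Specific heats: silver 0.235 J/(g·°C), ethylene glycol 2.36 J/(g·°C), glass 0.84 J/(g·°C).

T_f = Σ m_i c_i T_i / Σ m_i c_i:
T_f = (156.98×384 + 738.68×(-5.69) + 259.56×(-5.69)) / (156.98 + 738.68 + 259.56)
    = 54600 / 1155.2 ≈ 47.26 °C

T_f ≈ 47.3 °C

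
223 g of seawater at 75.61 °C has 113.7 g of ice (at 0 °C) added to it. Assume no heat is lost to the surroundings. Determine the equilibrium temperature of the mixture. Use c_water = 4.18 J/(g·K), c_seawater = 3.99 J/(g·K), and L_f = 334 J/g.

Energy balance with sensible and latent terms:
melt ice: 113.7×334 = 37976; warm the meltwater: 475.27 T; seawater cools: 223×3.99×(T − 75.61) = 889.77(T − 75.61)
1365 T = 67276 − 37976 = 29300
T ≈ 21.46 °C — above 0 °C, consistent with complete melting.

T_f ≈ 21.5 °C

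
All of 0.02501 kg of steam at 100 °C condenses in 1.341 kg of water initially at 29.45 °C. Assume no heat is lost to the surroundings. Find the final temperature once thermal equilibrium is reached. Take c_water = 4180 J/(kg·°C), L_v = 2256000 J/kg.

T_f ≈ 40.6 °C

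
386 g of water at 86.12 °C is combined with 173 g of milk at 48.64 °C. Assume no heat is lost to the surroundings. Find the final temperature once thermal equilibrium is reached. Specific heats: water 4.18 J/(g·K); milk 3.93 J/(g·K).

T_f is the heat-capacity-weighted average of the initial temperatures:
T_f = (1613.5*86.12 + 679.89*48.64) / (1613.5 + 679.89)
    = 172023 / 2293.4 ≈ 75.01 °C

T_f ≈ 75.0 °C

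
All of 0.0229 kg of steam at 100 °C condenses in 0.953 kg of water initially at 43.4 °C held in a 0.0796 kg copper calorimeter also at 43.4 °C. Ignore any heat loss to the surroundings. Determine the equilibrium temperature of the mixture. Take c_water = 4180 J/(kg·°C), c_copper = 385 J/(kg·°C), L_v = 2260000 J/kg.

T_f ≈ 57.3 °C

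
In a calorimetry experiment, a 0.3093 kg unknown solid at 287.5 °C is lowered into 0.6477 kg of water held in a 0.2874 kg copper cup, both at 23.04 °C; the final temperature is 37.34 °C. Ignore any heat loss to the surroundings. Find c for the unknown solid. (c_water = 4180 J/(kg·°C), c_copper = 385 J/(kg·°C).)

c ≈ 521 J/(kg·°C)

Net heat exchanged in the isolated system is zero:
0.3093×c×(37.34 − 287.5) + 0.6477×4180×(37.34 − 23.04) + 0.2874×385×(37.34 − 23.04) = 0
-77.37 c = -40298
c = -40298/-77.37 ≈ 520.8 J/(kg·°C)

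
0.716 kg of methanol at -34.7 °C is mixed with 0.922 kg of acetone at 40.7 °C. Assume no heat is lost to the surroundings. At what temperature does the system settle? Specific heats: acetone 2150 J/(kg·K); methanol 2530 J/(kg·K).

T_f ≈ 4.7 °C

Heat gained plus heat lost sum to zero:
0.922·2150·(T − 40.7) + 0.716·2530·(T − (-34.7)) = 0
1982.3(T − 40.7) + 1811.5(T − (-34.7)) = 0
3793.8 T = 17821
T ≈ 4.70 °C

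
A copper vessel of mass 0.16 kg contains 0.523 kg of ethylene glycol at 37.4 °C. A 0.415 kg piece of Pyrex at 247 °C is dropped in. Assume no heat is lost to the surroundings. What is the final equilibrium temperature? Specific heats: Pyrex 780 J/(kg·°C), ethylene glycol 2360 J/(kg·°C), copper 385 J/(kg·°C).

T_f ≈ 79.3 °C

Heat gained plus heat lost sum to zero:
0.415×780×(T − 247) + 0.523×2360×(T − 37.4) + 0.16×385×(T − 37.4) = 0
323.7(T − 247) + 1234.3(T − 37.4) + 61.6(T − 37.4) = 0
(323.7 + 1234.3 + 61.6) T = 323.7×247 + 1234.3×37.4 + 61.6×37.4
T = 128420/1619.6 ≈ 79.29 °C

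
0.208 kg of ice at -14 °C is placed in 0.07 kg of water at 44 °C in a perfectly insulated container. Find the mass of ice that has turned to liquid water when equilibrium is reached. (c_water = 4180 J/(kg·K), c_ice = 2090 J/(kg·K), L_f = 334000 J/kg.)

m_melted ≈ 0.0203 kg

Cooling the water to 0 °C releases 0.07·4180·44 = 12874 J.
Warming the ice to 0 °C takes 0.208·2090·14 = 6086.1 J, leaving 6788.3 J for melting.
Melting all 0.208 kg of ice would need 0.208·334000 = 69472 J.
Since 6788.3 < 69472 J, not all the ice melts; equilibrium is at 0 °C.
m_melted·334000 = 6788.3  ⇒  m_melted ≈ 0.02032 kg.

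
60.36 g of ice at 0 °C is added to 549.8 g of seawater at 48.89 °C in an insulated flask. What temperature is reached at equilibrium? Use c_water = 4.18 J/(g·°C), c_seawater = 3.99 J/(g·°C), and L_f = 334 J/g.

Energy balance with sensible and latent terms:
melt ice: 60.36×334 = 20160; warm the meltwater: 252.3 T; seawater: 2193.7(T − 48.89)
2446 T = 107250 − 20160 = 87090
T ≈ 35.60 °C. Since T > 0 °C, the all-ice-melts assumption holds.

T_f ≈ 35.6 °C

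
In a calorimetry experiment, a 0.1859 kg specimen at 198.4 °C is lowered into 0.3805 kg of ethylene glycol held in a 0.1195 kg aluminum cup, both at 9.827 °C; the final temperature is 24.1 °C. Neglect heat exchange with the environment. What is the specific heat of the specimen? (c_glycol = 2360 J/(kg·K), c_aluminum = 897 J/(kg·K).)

Net heat exchanged in the isolated system is zero:
0.1859×c×(24.1 − 198.4) + 0.3805×2360×(24.1 − 9.827) + 0.1195×897×(24.1 − 9.827) = 0
-32.4 c = -14347
c = -14347/-32.4 ≈ 442.8 J/(kg·K)

c ≈ 443 J/(kg·K)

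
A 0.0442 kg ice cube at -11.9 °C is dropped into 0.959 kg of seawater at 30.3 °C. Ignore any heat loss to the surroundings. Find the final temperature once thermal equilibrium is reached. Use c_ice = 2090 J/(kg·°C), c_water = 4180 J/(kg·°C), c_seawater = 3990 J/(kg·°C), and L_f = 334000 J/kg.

Taking heat into each body as positive, Σ m c ΔT = 0:
ice -11.9→0 °C: 0.0442·2090·11.9 = 1099.3; latent heat to melt: 0.0442·334000 = 14763; warm the meltwater: 184.76 T; seawater cools: 0.959·3990·(T − 30.3) = 3826.4(T − 30.3)
4011.2 T = 115940 − 15862 = 100078
T ≈ 24.95 °C — above 0 °C, consistent with complete melting.

T_f ≈ 24.9 °C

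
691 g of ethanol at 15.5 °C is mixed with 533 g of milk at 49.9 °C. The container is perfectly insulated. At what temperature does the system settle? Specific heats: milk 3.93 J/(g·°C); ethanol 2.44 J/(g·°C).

Heat gained plus heat lost sum to zero:
533*3.93*(T − 49.9) + 691*2.44*(T − 15.5) = 0
(2094.7 + 1686) T = 2094.7*49.9 + 1686*15.5
T = 130659/3780.7 ≈ 34.56 °C

T_f ≈ 34.6 °C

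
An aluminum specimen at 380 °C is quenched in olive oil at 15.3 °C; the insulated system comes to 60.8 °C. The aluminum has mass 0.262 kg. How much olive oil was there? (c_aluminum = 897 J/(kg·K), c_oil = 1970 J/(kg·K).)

|Q_aluminum| = |Q_oil|:
0.262×897×(380 − 60.8) = m×1970×(60.8 − 15.3)
89635 m = 75016  ⇒  m ≈ 0.8369 kg

m ≈ 0.837 kg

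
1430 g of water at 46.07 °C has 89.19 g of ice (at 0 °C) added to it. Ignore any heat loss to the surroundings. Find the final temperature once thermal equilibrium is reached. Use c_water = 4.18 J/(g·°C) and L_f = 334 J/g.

Net heat exchanged in the isolated system is zero:
melt ice: 89.19×334 = 29789; warm the meltwater: 372.81 T; water cools: 1430×4.18×(T − 46.07) = 5977.4(T − 46.07)
6350.2 T = 275379 − 29789 = 245589
T ≈ 38.67 °C — above 0 °C, consistent with complete melting.

T_f ≈ 38.7 °C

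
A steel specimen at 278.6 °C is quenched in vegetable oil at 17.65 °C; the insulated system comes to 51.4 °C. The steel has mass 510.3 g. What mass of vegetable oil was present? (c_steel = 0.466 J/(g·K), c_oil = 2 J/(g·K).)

m ≈ 800 g

Energy conservation, ΣQ = 0:
510.3·0.466·(51.4 − 278.6) + m·2·(51.4 − 17.65) = 0
67.5 m = 54028
m = 54028/67.5 ≈ 800.4 g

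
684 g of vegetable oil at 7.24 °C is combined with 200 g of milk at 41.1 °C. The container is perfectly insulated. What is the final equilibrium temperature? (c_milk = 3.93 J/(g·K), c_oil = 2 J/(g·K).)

T_f ≈ 19.6 °C

Let T be the final temperature. ΣQ_i = 0:
200*3.93*(T − 41.1) + 684*2*(T − 7.24) = 0
786(T − 41.1) + 1368(T − 7.24) = 0
2154 T = 42209
T = 42209/2154 ≈ 19.60 °C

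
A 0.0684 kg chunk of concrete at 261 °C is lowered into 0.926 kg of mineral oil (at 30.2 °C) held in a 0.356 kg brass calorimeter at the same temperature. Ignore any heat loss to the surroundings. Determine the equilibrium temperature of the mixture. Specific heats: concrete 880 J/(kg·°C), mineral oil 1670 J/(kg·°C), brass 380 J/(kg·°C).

T_f ≈ 38.2 °C

Taking heat into each body as positive, Σ m c ΔT = 0:
0.0684×880×(T − 261) + 0.926×1670×(T − 30.2) + 0.356×380×(T − 30.2) = 0
1741.9 T = 66497
T = 66497 / 1741.9 = 38.2 °C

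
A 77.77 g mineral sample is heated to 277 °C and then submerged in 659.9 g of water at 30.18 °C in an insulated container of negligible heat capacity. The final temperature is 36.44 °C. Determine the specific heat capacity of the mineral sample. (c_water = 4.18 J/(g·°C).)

c ≈ 0.923 J/(g·°C)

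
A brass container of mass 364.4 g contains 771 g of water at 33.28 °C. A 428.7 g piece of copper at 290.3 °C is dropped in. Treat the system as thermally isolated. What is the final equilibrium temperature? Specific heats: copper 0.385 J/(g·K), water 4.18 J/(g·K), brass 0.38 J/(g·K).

Taking heat into each body as positive, Σ m c ΔT = 0:
428.7×0.385×(T − 290.3) + 771×4.18×(T − 33.28) + 364.4×0.38×(T − 33.28) = 0
165.05(T − 290.3) + 3222.8(T − 33.28) + 138.47(T − 33.28) = 0
3526.3 T = 159776
T = 159776 / 3526.3 = 45.3 °C

T_f ≈ 45.3 °C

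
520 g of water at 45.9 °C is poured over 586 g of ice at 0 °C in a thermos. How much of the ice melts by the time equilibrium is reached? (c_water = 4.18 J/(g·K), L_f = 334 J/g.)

m_melted ≈ 299 g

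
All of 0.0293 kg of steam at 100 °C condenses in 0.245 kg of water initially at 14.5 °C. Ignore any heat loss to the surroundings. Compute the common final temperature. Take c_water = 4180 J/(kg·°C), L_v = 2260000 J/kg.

T_f ≈ 81.4 °C

Sum of m c ΔT and latent-heat terms is zero:
latent heat released on condensation: 0.0293·2260000 = 66218
  condensed water 100 °C→T: 122.47(T − 100)
  original water: 1024.1(T − 14.5)
1146.6 T = 66218 + 12247 + 14849 = 93315
T ≈ 81.39 °C — below 100 °C, confirming all the steam condensed.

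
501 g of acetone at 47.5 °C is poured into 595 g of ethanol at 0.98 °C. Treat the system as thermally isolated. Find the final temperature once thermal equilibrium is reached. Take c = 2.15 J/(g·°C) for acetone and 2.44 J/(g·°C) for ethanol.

T_f ≈ 20.8 °C

Heat lost by the acetone equals heat gained by the ethanol:
501*2.15*(47.5 − T) = 595*2.44*(T − 0.98)
1077.1(47.5 − T) = 1451.8(T − 0.98)
2528.9 T = 52587  ⇒  T ≈ 20.79 °C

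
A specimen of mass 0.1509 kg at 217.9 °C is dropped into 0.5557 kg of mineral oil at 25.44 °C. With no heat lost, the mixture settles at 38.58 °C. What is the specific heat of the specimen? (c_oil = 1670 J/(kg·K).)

m_s c (T_s − T_f) = m_oil c_oil (T_f − T_0):
0.1509×c×(217.9 − 38.58) = 0.5557×1670×(38.58 − 25.44)
27.06 c = 12194  ⇒  c ≈ 450.6 J/(kg·K)

c ≈ 451 J/(kg·K)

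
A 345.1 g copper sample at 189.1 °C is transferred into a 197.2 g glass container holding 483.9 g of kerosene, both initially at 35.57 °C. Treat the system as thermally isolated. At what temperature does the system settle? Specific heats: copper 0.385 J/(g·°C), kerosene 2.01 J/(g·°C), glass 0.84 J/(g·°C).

Let T be the final temperature. ΣQ_i = 0:
345.1·0.385·(T − 189.1) + 483.9·2.01·(T − 35.57) + 197.2·0.84·(T − 35.57) = 0
1271.2 T = 65613
T = 65613/1271.2 ≈ 51.62 °C

T_f ≈ 51.6 °C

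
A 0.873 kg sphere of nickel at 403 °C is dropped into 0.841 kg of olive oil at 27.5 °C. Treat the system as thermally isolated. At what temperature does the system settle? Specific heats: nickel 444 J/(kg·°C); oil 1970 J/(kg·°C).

T_f ≈ 98.7 °C

Set heat shed by the hot body equal to heat absorbed by the cold body:
0.873·444·(403 − T) = 0.841·1970·(T − 27.5)
387.61(403 − T) = 1656.8(T − 27.5)
2044.4 T = 201769  ⇒  T ≈ 98.69 °C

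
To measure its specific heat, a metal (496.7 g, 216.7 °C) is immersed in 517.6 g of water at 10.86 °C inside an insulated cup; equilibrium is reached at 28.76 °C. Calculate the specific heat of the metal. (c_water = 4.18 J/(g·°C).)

c ≈ 0.415 J/(g·°C)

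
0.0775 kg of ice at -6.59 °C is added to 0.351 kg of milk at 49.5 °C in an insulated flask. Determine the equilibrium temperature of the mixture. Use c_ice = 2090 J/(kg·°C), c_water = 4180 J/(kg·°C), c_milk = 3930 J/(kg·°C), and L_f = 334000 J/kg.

T_f ≈ 24.3 °C

Conservation of energy gives ΣQ = 0:
ice -6.59→0 °C: 0.0775×2090×6.59 = 1067.4; fusion: m_ice L_f = 0.0775×334000 = 25885; meltwater 0→T: 0.0775×4180×T = 323.95 T; milk: 1379.4(T − 49.5)
1703.4 T = 68282 − 26952 = 41329
T ≈ 24.26 °C (positive, so assuming full melt was valid).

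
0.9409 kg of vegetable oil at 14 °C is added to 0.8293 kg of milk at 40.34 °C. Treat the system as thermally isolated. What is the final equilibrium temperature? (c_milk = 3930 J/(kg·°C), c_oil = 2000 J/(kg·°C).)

Heat gained plus heat lost sum to zero:
0.8293·3930·(T − 40.34) + 0.9409·2000·(T − 14) = 0
3259.1(T − 40.34) + 1881.8(T − 14) = 0
(3259.1 + 1881.8) T = 3259.1·40.34 + 1881.8·14
T = 157819/5140.9 ≈ 30.70 °C

T_f ≈ 30.7 °C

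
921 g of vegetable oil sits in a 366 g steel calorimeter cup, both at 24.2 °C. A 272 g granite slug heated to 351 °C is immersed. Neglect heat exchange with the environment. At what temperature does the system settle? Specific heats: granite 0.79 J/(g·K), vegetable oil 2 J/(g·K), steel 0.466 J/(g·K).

T_f ≈ 55.7 °C

T_f = Σ m_i c_i T_i / Σ m_i c_i:
T_f = (214.88·351 + 1842·24.2 + 170.56·24.2) / (214.88 + 1842 + 170.56)
    = 124127 / 2227.4 ≈ 55.73 °C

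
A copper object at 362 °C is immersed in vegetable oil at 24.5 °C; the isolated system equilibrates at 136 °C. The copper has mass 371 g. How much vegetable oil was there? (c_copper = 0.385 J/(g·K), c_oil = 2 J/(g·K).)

m ≈ 145 g

|Q_copper| = |Q_oil|:
371·0.385·(362 − 136) = m·2·(136 − 24.5)
223 m = 32281  ⇒  m ≈ 144.8 g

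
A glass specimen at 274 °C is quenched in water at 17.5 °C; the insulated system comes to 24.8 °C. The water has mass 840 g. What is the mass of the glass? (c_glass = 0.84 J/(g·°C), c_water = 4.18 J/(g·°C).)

Heat lost by the glass = heat gained by the water:
m·0.84·(274 − 24.8) = 840·4.18·(24.8 − 17.5)
209.33 m = 25632  ⇒  m ≈ 122.4 g

m ≈ 122 g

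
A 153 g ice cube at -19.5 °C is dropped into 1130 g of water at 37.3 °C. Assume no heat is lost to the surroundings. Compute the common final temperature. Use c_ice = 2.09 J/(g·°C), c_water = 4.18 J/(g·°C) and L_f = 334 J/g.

Net heat exchanged in the isolated system is zero:
ice -19.5→0 °C: 153×2.09×19.5 = 6235.5
  latent heat to melt: 153×334 = 51102
  meltwater 0→T: 153×4.18×T = 639.54 T
  water: 4723.4(T − 37.3)
5362.9 T = 176183 − 57338 = 118845
T ≈ 22.16 °C (positive, so assuming full melt was valid).

T_f ≈ 22.2 °C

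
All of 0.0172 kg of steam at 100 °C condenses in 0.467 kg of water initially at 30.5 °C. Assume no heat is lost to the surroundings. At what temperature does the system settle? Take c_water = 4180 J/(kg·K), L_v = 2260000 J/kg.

T_f ≈ 52.2 °C

Taking heat into each body as positive, Σ m c ΔT = 0:
latent heat released on condensation: 0.0172×2260000 = 38872
  condensed water 100 °C→T: 71.9(T − 100)
  original water: 1952.1(T − 30.5)
2024 T = 38872 + 7189.6 + 59538 = 105599
T ≈ 52.17 °C (< 100 °C, so full condensation is consistent).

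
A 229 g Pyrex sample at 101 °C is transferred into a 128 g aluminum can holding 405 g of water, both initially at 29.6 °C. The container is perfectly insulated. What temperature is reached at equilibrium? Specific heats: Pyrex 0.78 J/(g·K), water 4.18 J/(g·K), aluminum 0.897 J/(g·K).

T_f ≈ 36.0 °C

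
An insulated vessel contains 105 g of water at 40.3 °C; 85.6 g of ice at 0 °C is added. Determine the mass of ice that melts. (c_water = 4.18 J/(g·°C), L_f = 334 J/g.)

m_melted ≈ 53 g

Water can give up m c ΔT = 105×4.18×40.3 = 17688 J before reaching 0 °C.
Melting all 85.6 g of ice would need 85.6×334 = 28590 J.
Since 17688 < 28590 J, not all the ice melts; equilibrium is at 0 °C.
Mass melted = 17688/334 ≈ 52.96 g.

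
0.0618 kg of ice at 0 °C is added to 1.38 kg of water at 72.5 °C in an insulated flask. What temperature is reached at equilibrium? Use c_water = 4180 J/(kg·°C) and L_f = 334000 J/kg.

T_f ≈ 66.0 °C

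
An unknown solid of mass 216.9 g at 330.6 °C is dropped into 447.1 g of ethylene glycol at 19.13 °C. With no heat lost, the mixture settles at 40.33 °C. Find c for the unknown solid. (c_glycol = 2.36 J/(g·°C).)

Heat gained plus heat lost sum to zero:
216.9×c×(40.33 − 330.6) + 447.1×2.36×(40.33 − 19.13) = 0
-62960 c = -22369
c = -22369/-62960 ≈ 0.3553 J/(g·°C)

c ≈ 0.355 J/(g·°C)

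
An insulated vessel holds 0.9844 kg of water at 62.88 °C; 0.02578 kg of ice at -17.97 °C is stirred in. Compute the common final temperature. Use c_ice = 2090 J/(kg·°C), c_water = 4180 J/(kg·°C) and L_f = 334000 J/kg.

T_f ≈ 59.0 °C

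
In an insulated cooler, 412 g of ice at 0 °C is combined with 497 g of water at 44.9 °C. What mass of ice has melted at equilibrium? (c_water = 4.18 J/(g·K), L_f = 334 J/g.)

m_melted ≈ 279 g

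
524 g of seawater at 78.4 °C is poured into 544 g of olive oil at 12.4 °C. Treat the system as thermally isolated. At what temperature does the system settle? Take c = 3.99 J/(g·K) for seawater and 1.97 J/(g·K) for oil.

T_f ≈ 56.0 °C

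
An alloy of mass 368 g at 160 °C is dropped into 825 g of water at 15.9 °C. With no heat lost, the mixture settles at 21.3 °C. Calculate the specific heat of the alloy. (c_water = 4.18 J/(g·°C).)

c ≈ 0.365 J/(g·°C)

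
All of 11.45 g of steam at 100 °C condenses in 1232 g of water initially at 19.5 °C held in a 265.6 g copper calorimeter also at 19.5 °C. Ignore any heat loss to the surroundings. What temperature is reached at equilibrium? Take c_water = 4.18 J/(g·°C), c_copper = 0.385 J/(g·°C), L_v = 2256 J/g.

Taking heat into each body as positive, Σ m c ΔT = 0:
latent heat released on condensation: 11.45×2256 = 25831
  condensate cools 100→T: 11.45×4.18×(T − 100) = 47.86(T − 100)
  original water: 5149.8(T − 19.5)
  cup: 102.26(T − 19.5)
5299.9 T = 25831 + 4786.1 + 102414 = 133032
T ≈ 25.10 °C — below 100 °C, confirming all the steam condensed.

T_f ≈ 25.1 °C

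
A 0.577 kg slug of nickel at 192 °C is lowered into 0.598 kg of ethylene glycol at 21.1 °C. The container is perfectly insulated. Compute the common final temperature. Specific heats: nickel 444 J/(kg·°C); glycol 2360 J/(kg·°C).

T_f ≈ 47.4 °C

Conservation of energy gives ΣQ = 0:
0.577*444*(T − 192) + 0.598*2360*(T − 21.1) = 0
(256.19 + 1411.3) T = 256.19*192 + 1411.3*21.1
T ≈ 47.36 °C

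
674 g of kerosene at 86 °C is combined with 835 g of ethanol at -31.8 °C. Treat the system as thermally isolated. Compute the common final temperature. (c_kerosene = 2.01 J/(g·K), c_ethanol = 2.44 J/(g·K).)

T_f ≈ 15.2 °C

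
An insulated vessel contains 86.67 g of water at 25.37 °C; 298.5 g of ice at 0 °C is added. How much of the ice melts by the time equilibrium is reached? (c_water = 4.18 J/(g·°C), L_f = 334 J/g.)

m_melted ≈ 27.5 g

Heat available from the water dropping to 0 °C: 86.67·4.18·25.37 = 9191.1 J.
To melt every bit of ice: 298.5·334 = 99699 J.
9191.1 J < 99699 J, so only part of the ice melts and the system sits at 0 °C.
m_melt = 9191.1 / L_f = 27.52 g.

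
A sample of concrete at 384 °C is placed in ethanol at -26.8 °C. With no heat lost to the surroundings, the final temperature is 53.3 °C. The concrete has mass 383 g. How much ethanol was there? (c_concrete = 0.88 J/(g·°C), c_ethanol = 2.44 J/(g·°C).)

m ≈ 570 g

Net heat exchanged in the isolated system is zero:
383·0.88·(53.3 − 384) + m·2.44·(53.3 − (-26.8)) = 0
195.44 m = 111459
m = 111459/195.44 ≈ 570.3 g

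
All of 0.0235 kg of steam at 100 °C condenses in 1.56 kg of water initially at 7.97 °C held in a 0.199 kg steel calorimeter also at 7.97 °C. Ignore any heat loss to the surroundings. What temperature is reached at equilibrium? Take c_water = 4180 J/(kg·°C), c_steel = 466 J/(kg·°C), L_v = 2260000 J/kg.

T_f ≈ 17.2 °C

Net heat exchanged in the isolated system is zero:
steam→water at 100 °C releases m L_v = 0.0235×2260000 = 53110; condensate cools 100→T: 0.0235×4180×(T − 100) = 98.23(T − 100); water warms: 1.56×4180×(T − 7.97) = 6520.8(T − 7.97); steel cup: 0.199×466×(T − 7.97) = 92.73(T − 7.97)
6711.8 T = 53110 + 9823 + 52710 = 115643
T ≈ 17.23 °C, under the boiling point, so the assumption holds.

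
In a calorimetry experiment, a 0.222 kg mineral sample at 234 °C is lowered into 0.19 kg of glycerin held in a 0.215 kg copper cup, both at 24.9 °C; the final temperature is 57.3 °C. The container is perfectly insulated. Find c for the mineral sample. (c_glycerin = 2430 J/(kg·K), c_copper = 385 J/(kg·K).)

c ≈ 450 J/(kg·K)

Let T be the final temperature. ΣQ_i = 0:
0.222·c·(57.3 − 234) + 0.19·2430·(57.3 − 24.9) + 0.215·385·(57.3 − 24.9) = 0
-39.23 c = -17641
c = -17641/-39.23 ≈ 449.7 J/(kg·K)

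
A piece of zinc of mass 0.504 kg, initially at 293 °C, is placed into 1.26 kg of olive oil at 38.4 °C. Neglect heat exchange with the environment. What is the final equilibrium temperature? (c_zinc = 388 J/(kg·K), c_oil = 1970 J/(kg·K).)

Set heat shed by the hot body equal to heat absorbed by the cold body:
0.504·388·(293 − T) = 1.26·1970·(T − 38.4)
195.55(293 − T) = 2482.2(T − 38.4)
2677.8 T = 152613  ⇒  T ≈ 56.99 °C

T_f ≈ 57.0 °C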